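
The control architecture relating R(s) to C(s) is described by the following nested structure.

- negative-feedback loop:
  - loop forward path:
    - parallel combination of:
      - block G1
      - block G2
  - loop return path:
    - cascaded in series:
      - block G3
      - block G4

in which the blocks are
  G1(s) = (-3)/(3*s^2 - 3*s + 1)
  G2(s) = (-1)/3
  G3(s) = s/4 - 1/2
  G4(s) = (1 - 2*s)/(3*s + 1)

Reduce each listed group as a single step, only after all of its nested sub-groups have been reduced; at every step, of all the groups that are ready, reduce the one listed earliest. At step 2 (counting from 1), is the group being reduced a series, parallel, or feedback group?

(1) combine G1, G2 in parallel
(2) multiply G3, G4 (series)
(3) close the feedback loop around (G1+G2), (G3*G4)
The group at step 2 is a series group.

Answer: series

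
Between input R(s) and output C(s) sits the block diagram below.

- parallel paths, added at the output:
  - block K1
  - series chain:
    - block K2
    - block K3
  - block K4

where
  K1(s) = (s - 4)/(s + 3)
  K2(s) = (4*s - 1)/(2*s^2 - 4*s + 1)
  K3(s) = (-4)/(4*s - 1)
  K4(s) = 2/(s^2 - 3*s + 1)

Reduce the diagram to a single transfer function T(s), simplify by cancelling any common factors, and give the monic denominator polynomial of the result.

Reducing step by step:

Step 1. multiply K2, K3 (series): (-4)/(2*s^2 - 4*s + 1)
Step 2. parallel reduction of K1, (K2*K3), K4: (2*s^5 - 18*s^4 + 55*s^3 - 63*s^2 + 39*s - 10)/(2*s^5 - 4*s^4 - 15*s^3 + 38*s^2 - 20*s + 3)
No further cancellation is possible in the step-2 result, so that is T(s). Its denominator becomes monic after dividing by the leading coefficient 2.

Answer: s^5 - 2*s^4 - 15*s^3/2 + 19*s^2 - 10*s + 3/2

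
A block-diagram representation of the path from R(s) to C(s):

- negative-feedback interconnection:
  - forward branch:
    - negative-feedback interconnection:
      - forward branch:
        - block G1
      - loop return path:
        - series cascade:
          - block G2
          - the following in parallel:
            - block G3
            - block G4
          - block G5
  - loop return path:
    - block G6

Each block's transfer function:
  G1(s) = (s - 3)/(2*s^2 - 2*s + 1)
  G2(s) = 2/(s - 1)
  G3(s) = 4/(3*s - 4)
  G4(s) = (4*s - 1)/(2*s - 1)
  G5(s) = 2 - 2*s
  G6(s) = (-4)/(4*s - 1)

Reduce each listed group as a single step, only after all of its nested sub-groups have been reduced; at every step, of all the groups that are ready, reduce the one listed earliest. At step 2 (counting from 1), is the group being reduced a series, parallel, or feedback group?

[1] add G3, G4 (parallel)
[2] cascade G2, (G3+G4), G5
[3] collapse the loop (G1 forward, (G2*(G3+G4)*G5) return)
[4] reduce the feedback loop with forward [G1/(1+G1*(G2*(G3+G4)*G5))] and return G6
At step 2 the group reduced is series.

Therefore the answer is series.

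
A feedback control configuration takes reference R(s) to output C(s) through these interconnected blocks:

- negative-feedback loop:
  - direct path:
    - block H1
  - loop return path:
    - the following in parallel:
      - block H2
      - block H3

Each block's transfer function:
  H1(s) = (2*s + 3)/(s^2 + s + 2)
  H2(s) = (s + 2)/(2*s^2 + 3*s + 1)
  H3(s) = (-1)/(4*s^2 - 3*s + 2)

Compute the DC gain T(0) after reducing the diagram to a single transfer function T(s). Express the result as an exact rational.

Step 1 - add H2, H3 (parallel): (4*s^3 + 3*s^2 - 7*s + 3)/(8*s^4 + 6*s^3 - s^2 + 3*s + 2)
Step 2 - reduce the feedback loop with forward H1 and return (H2+H3): (16*s^5 + 36*s^4 + 16*s^3 + 3*s^2 + 13*s + 6)/(8*s^6 + 14*s^5 + 29*s^4 + 32*s^3 - 2*s^2 - 7*s + 13)
DC gain: substitute s = 0 into T(s) from step 2: T(0) = 6/13.

Therefore the answer is 6/13.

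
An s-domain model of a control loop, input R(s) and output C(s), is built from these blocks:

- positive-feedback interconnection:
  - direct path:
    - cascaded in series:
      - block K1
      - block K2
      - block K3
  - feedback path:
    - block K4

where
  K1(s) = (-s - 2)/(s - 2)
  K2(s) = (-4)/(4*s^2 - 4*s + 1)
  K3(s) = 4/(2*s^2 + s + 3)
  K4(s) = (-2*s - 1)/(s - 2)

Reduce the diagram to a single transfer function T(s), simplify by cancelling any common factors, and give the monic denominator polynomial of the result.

First reduce the diagram to T(s).

Step 1. reduce the series chain K1, K2, K3 gives (16*s + 32)/(8*s^5 - 20*s^4 + 18*s^3 - 31*s^2 + 25*s - 6)
Step 2. apply the feedback formula to (K1*K2*K3), K4 gives (16*s^2 - 64)/(8*s^6 - 36*s^5 + 58*s^4 - 67*s^3 + 119*s^2 + 24*s + 44)
No further cancellation is possible in the step-2 result, so that is T(s). Its denominator becomes monic after dividing by the leading coefficient 8.

Answer: s^6 - 9*s^5/2 + 29*s^4/4 - 67*s^3/8 + 119*s^2/8 + 3*s + 11/2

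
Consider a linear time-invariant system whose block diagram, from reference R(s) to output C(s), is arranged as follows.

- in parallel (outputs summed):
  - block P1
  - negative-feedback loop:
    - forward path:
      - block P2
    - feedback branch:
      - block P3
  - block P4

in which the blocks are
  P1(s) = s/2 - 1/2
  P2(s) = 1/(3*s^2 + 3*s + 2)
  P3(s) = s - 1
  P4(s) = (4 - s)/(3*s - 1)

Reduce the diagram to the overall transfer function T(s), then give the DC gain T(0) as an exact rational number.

Answer: -7/2

Working:
[1] reduce the feedback loop with forward P2 and return P3 -> 1/(3*s^2 + 4*s + 1)
[2] parallel reduction of P1, [P2/(1+P2*P3)], P4 -> (9*s^4 - 6*s^3 + 6*s^2 + 36*s + 7)/(18*s^3 + 18*s^2 - 2*s - 2)
Step 2 gives the overall T(s). Then T(0) = 7/(-2) = -7/2.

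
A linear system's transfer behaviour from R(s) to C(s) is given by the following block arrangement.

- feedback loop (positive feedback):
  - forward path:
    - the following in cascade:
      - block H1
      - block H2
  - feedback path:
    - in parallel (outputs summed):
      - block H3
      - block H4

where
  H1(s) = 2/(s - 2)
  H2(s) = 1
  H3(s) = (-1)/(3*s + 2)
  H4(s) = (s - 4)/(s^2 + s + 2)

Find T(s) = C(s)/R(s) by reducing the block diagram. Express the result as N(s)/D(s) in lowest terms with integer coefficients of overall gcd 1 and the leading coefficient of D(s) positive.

Reducing step by step:

Step 1 - multiply H1, H2 (series), giving 2/(s - 2)
Step 2 - parallel reduction of H3, H4, giving (2*s^2 - 11*s - 10)/(3*s^3 + 5*s^2 + 8*s + 4)
Step 3 - reduce the feedback loop with forward (H1*H2) and return (H3+H4) - this is the overall T(s), already in the required normalized form

Answer: (6*s^3 + 10*s^2 + 16*s + 8)/(3*s^4 - s^3 - 6*s^2 + 10*s + 12)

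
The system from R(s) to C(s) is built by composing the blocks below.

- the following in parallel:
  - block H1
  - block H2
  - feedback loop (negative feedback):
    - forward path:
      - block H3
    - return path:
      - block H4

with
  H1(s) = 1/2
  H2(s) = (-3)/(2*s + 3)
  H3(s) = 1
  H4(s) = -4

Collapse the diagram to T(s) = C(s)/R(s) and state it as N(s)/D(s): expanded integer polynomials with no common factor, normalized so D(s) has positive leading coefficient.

Reducing step by step:

[1] feedback reduction of H3, H4; result (-1)/3
[2] add H1, H2, [H3/(1+H3*H4)] (parallel): this yields T(s), and no further normalization is needed

Answer: (2*s - 15)/(12*s + 18)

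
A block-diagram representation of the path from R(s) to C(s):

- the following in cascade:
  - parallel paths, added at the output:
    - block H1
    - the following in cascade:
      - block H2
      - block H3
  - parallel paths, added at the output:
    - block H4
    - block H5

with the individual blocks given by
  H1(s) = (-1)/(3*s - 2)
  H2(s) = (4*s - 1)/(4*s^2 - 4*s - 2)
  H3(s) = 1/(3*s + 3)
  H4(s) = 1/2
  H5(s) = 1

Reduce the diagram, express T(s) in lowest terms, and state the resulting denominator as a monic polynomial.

[1] multiply H2, H3 (series); result (4*s - 1)/(12*s^3 - 18*s - 6)
[2] reduce the parallel group H1, (H2*H3); result (-12*s^3 + 12*s^2 + 7*s + 8)/(36*s^4 - 24*s^3 - 54*s^2 + 18*s + 12)
[3] parallel reduction of H4, H5; result 3/2
[4] reduce the series chain (H1+(H2*H3)), (H4+H5); result (-12*s^3 + 12*s^2 + 7*s + 8)/(24*s^4 - 16*s^3 - 36*s^2 + 12*s + 8)
The result of step 4 is T(s) in lowest terms. Its denominator has leading coefficient 24; dividing the denominator through by 24 makes it monic.

Therefore the answer is s^4 - 2*s^3/3 - 3*s^2/2 + s/2 + 1/3.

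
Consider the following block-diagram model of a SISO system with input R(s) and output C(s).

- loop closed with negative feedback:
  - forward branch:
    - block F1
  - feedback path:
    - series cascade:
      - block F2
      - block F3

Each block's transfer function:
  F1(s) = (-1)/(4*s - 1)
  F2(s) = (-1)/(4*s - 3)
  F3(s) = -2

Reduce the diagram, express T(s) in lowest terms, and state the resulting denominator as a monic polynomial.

First reduce the diagram to T(s).

Step 1. cascade F2, F3 gives 2/(4*s - 3)
Step 2. collapse the loop (F1 forward, (F2*F3) return) gives (3 - 4*s)/(16*s^2 - 16*s + 1)
That last expression is T(s), already simplified. Scaling its denominator by 1/16 (the reciprocal of the leading coefficient) yields the monic denominator.

Answer: s^2 - s + 1/16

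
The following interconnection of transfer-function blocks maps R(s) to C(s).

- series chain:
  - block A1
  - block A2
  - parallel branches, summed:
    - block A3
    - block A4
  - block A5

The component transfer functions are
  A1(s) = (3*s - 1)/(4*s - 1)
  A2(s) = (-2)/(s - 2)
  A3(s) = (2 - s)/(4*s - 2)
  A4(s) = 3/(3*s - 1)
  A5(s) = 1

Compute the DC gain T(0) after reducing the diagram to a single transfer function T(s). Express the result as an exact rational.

Step 1 - combine A3, A4 in parallel; result (-3*s^2 + 19*s - 8)/(12*s^2 - 10*s + 2)
Step 2 - combine A1, A2, (A3+A4), A5 in series; result (3*s^2 - 19*s + 8)/(8*s^3 - 22*s^2 + 13*s - 2)
DC gain: substitute s = 0 into T(s) from step 2: T(0) = 8/(-2) = -4.

Final answer: -4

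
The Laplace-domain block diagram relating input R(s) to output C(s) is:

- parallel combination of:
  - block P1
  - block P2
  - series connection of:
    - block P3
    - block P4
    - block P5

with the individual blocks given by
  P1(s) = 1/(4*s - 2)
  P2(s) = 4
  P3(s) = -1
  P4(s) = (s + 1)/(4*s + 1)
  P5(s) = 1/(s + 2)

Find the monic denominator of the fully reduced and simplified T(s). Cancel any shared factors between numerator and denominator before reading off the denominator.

Step 1: series reduction of P3, P4, P5 gives (-s - 1)/(4*s^2 + 9*s + 2)
Step 2: add P1, P2, (P3*P4*P5) (parallel) gives (64*s^3 + 112*s^2 - 33*s - 12)/(16*s^3 + 28*s^2 - 10*s - 4)
Step 2 gives the fully reduced T(s), with no common factor left to cancel. The denominator's leading coefficient is 16, so divide each of its coefficients by 16 to get the monic form.

Answer: s^3 + 7*s^2/4 - 5*s/8 - 1/4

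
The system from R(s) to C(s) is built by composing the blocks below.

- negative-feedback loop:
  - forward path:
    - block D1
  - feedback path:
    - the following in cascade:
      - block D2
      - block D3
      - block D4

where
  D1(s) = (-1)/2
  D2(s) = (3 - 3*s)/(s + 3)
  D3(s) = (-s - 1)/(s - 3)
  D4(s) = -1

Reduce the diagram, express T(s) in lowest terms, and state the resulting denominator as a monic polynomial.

The answer is s^2 - 21/5.

Reasoning:
Step 1: combine D2, D3, D4 in series gives (3 - 3*s^2)/(s^2 - 9)
Step 2: apply the feedback formula to D1, (D2*D3*D4) gives (9 - s^2)/(5*s^2 - 21)
That last expression is T(s), already simplified. Scaling its denominator by 1/5 (the reciprocal of the leading coefficient) yields the monic denominator.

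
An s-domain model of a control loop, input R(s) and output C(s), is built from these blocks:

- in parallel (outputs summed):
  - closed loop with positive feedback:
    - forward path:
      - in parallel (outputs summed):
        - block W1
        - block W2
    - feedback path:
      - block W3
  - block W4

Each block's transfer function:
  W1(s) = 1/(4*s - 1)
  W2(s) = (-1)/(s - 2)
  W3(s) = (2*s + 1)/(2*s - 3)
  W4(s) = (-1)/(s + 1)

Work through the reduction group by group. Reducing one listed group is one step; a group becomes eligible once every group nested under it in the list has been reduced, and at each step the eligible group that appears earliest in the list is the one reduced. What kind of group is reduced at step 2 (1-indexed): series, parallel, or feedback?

(1) sum the parallel branches W1, W2
(2) collapse the loop ((W1+W2) forward, W3 return)
(3) reduce the parallel group [(W1+W2)/(1-(W1+W2)*W3)], W4
At step 2 the group reduced is feedback.

Final answer: feedback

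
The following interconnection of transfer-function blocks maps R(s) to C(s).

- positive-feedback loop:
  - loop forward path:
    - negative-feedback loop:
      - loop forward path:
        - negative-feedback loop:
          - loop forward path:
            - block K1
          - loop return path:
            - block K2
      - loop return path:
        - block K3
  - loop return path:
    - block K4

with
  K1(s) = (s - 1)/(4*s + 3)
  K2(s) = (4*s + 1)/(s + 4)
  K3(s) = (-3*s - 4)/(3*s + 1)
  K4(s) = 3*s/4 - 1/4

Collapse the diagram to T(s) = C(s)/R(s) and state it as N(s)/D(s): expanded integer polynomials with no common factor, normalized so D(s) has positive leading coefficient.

Reducing step by step:

1. feedback reduction of K1, K2, giving (s^2 + 3*s - 4)/(8*s^2 + 16*s + 11)
2. reduce the feedback loop with forward [K1/(1+K1*K2)] and return K3, giving (3*s^3 + 10*s^2 - 9*s - 4)/(21*s^3 + 43*s^2 + 49*s + 27)
3. apply the feedback formula to [[K1/(1+K1*K2)]/(1+[K1/(1+K1*K2)]*K3)], K4; the result is T(s) itself (integer coefficients, no common factor, positive leading denominator coefficient)

Answer: (-12*s^3 - 40*s^2 + 36*s + 16)/(9*s^4 - 57*s^3 - 209*s^2 - 199*s - 104)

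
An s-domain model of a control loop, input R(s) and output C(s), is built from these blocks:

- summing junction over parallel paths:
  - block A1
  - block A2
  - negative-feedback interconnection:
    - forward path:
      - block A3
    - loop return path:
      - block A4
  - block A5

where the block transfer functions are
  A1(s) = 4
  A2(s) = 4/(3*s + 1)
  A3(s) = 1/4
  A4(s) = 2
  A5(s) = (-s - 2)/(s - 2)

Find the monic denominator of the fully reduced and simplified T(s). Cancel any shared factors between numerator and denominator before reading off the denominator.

Reducing step by step:

Step 1: feedback reduction of A3, A4 gives 1/6
Step 2: combine A1, A2, [A3/(1+A3*A4)], A5 in parallel gives (57*s^2 - 143*s - 110)/(18*s^2 - 30*s - 12)
The result of step 2 is T(s) in lowest terms. Its denominator has leading coefficient 18; dividing the denominator through by 18 makes it monic.

Answer: s^2 - 5*s/3 - 2/3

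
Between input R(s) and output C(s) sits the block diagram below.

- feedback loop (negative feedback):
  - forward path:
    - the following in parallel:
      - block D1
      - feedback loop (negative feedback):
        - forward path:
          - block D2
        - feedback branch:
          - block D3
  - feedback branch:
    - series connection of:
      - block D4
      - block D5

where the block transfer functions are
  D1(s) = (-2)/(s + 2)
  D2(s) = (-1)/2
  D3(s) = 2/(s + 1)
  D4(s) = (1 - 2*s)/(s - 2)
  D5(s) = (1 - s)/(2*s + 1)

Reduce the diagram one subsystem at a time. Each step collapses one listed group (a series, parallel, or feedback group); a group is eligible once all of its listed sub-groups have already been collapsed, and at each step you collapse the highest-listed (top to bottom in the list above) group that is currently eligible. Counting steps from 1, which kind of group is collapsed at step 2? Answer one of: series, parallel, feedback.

Step 1: apply the feedback formula to D2, D3
Step 2: reduce the parallel group D1, [D2/(1+D2*D3)]
Step 3: series reduction of D4, D5
Step 4: apply the feedback formula to (D1+[D2/(1+D2*D3)]), (D4*D5)
Step 2: parallel.

Final answer: parallel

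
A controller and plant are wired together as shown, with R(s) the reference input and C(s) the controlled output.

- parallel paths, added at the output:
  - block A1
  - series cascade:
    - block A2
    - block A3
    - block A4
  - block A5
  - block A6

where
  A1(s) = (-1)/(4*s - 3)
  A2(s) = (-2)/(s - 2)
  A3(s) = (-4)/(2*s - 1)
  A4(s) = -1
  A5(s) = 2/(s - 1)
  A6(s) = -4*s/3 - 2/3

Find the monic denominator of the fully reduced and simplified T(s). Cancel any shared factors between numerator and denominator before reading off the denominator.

[1] combine A2, A3, A4 in series; result (-8)/(2*s^2 - 5*s + 2)
[2] reduce the parallel group A1, (A2*A3*A4), A5, A6; result (-32*s^5 + 120*s^4 - 86*s^3 - 213*s^2 + 319*s - 114)/(24*s^4 - 102*s^3 + 147*s^2 - 87*s + 18)
That last expression is T(s), already simplified. Scaling its denominator by 1/24 (the reciprocal of the leading coefficient) yields the monic denominator.

Therefore the answer is s^4 - 17*s^3/4 + 49*s^2/8 - 29*s/8 + 3/4.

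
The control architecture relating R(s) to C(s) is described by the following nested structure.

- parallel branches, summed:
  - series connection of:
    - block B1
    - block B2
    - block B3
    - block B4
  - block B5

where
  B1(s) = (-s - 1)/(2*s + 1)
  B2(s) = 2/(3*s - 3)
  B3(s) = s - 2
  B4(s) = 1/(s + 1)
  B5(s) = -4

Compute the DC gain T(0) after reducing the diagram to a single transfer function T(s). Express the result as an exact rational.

[1] series reduction of B1, B2, B3, B4 = (4 - 2*s)/(6*s^2 - 3*s - 3)
[2] add (B1*B2*B3*B4), B5 (parallel) = (-24*s^2 + 10*s + 16)/(6*s^2 - 3*s - 3)
DC gain: substitute s = 0 into T(s) from step 2: T(0) = 16/(-3) = -16/3.

Hence the answer: -16/3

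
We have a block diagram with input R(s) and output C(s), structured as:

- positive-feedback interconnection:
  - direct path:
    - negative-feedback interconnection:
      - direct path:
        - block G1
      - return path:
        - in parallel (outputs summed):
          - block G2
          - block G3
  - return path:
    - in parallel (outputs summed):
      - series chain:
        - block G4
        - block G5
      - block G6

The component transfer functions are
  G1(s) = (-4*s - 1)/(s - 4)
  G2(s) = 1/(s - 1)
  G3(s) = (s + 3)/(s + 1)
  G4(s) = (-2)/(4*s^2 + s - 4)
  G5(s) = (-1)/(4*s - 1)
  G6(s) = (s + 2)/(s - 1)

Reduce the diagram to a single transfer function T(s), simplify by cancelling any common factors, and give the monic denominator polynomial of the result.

Reducing step by step:

Step 1: reduce the parallel group G2, G3 -> (s^2 + 3*s - 2)/(s^2 - 1)
Step 2: collapse the loop (G1 forward, (G2+G3) return) -> (4*s^3 + s^2 - 4*s - 1)/(3*s^3 + 17*s^2 - 4*s - 6)
Step 3: series reduction of G4, G5 -> 2/(16*s^3 - 17*s + 4)
Step 4: sum the parallel branches (G4*G5), G6 -> (16*s^4 + 32*s^3 - 17*s^2 - 28*s + 6)/(16*s^4 - 16*s^3 - 17*s^2 + 21*s - 4)
Step 5: collapse the loop ([G1/(1+G1*(G2+G3))] forward, ((G4*G5)+G6) return) -> (-64*s^6 - 16*s^5 + 132*s^4 + 17*s^3 - 72*s^2 - s + 4)/(16*s^6 - 64*s^5 + 223*s^4 + 208*s^3 - 269*s^2 - 84*s + 30)
That last expression is T(s), already simplified. Scaling its denominator by 1/16 (the reciprocal of the leading coefficient) yields the monic denominator.

Answer: s^6 - 4*s^5 + 223*s^4/16 + 13*s^3 - 269*s^2/16 - 21*s/4 + 15/8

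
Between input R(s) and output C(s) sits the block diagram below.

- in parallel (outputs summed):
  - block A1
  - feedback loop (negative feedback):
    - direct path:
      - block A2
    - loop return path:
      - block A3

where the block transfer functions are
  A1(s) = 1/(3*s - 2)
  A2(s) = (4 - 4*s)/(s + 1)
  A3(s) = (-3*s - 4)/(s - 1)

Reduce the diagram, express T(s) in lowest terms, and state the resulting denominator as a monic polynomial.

1. collapse the loop (A2 forward, A3 return), giving (4 - 4*s)/(13*s + 17)
2. combine A1, [A2/(1+A2*A3)] in parallel, giving (-12*s^2 + 33*s + 9)/(39*s^2 + 25*s - 34)
No further cancellation is possible in the step-2 result, so that is T(s). Its denominator becomes monic after dividing by the leading coefficient 39.

Hence the answer: s^2 + 25*s/39 - 34/39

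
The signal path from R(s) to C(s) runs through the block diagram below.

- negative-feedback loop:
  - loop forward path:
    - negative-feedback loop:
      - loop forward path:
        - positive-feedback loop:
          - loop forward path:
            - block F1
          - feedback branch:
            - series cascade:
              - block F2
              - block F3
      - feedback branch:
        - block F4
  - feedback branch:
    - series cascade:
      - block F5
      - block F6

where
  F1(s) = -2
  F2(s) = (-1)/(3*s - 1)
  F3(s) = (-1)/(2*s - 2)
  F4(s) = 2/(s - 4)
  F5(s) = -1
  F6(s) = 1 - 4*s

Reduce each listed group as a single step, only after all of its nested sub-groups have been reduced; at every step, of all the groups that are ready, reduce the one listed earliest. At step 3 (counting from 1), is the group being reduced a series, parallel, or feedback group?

Step 1. cascade F2, F3
Step 2. collapse the loop (F1 forward, (F2*F3) return)
Step 3. feedback reduction of [F1/(1-F1*(F2*F3))], F4
Step 4. reduce the series chain F5, F6
Step 5. feedback reduction of [[F1/(1-F1*(F2*F3))]/(1+[F1/(1-F1*(F2*F3))]*F4)], (F5*F6)
So the answer for step 3 is feedback.

Hence the answer: feedback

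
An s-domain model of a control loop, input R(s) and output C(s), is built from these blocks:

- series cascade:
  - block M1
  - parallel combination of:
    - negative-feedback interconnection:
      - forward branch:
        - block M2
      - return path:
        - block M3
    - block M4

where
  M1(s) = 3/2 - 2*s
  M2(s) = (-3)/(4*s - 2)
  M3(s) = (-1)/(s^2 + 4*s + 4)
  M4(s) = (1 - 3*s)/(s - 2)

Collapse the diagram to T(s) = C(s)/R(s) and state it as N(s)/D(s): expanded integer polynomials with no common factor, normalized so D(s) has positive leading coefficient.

Step 1: collapse the loop (M2 forward, M3 return); result (-3*s^2 - 12*s - 12)/(4*s^3 + 14*s^2 + 8*s - 5)
Step 2: combine [M2/(1+M2*M3)], M4 in parallel; result (-12*s^4 - 41*s^3 - 16*s^2 + 35*s + 19)/(4*s^4 + 6*s^3 - 20*s^2 - 21*s + 10)
Step 3: reduce the series chain M1, ([M2/(1+M2*M3)]+M4); the result is T(s) itself (integer coefficients, no common factor, positive leading denominator coefficient)

Final answer: (48*s^5 + 128*s^4 - 59*s^3 - 188*s^2 + 29*s + 57)/(8*s^4 + 12*s^3 - 40*s^2 - 42*s + 20)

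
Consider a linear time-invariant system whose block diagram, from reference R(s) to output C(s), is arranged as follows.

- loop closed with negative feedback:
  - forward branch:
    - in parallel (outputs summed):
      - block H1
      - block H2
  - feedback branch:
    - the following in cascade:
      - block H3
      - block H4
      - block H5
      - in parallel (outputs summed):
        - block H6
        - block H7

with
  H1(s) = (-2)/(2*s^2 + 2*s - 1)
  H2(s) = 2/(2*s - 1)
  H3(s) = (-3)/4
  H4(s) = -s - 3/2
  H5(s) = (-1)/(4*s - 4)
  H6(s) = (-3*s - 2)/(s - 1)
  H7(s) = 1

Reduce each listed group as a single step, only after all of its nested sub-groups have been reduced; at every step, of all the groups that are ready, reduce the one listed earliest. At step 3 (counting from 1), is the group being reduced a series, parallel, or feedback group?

Step 1: reduce the parallel group H1, H2
Step 2: combine H6, H7 in parallel
Step 3: reduce the series chain H3, H4, H5, (H6+H7)
Step 4: collapse the loop ((H1+H2) forward, (H3*H4*H5*(H6+H7)) return)
At step 3 the group reduced is series.

Final answer: series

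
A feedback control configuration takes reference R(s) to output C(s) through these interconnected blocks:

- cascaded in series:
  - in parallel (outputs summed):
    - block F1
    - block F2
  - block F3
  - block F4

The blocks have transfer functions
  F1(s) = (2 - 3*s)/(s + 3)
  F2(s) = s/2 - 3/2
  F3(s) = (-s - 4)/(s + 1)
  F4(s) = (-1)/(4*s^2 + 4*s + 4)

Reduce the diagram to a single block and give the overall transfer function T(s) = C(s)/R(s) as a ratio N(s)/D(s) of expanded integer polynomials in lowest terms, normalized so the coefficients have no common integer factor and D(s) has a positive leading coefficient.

First reduce the diagram to T(s).

[1] add F1, F2 (parallel) = (s^2 - 6*s - 5)/(2*s + 6)
[2] reduce the series chain (F1+F2), F3, F4, giving the overall T(s)

Answer: (s^3 - 2*s^2 - 29*s - 20)/(8*s^4 + 40*s^3 + 64*s^2 + 56*s + 24)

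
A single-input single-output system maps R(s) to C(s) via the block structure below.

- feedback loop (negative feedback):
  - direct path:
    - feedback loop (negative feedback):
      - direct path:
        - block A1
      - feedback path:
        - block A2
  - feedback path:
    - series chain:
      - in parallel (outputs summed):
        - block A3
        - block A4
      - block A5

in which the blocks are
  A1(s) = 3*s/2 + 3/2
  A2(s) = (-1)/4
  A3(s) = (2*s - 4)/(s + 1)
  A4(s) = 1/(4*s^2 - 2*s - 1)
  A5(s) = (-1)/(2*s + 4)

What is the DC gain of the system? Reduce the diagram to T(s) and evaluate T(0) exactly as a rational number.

[1] apply the feedback formula to A1, A2: (-12*s - 12)/(3*s - 5)
[2] sum the parallel branches A3, A4: (8*s^3 - 20*s^2 + 7*s + 5)/(4*s^3 + 2*s^2 - 3*s - 1)
[3] reduce the series chain (A3+A4), A5: (-8*s^3 + 20*s^2 - 7*s - 5)/(8*s^4 + 20*s^3 + 2*s^2 - 14*s - 4)
[4] apply the feedback formula to [A1/(1+A1*A2)], ((A3+A4)*A5): (-48*s^4 - 120*s^3 - 12*s^2 + 84*s + 24)/(12*s^4 + 46*s^3 - 165*s^2 + 61*s + 40)
That last expression is T(s); at s = 0 only the constant terms survive, so T(0) = 24/40 = 3/5.

Final answer: 3/5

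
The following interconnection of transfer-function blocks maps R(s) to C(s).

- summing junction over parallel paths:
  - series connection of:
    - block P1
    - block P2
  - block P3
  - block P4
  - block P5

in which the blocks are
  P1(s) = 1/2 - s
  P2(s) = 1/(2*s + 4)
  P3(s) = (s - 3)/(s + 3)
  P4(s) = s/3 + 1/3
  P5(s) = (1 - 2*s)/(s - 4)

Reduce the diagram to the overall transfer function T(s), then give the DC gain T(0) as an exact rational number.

Step 1: cascade P1, P2 -> (1 - 2*s)/(4*s + 8)
Step 2: add (P1*P2), P3, P4, P5 (parallel) -> (4*s^4 - 10*s^3 - 211*s^2 - 191*s + 228)/(12*s^3 + 12*s^2 - 168*s - 288)
That last expression is T(s); at s = 0 only the constant terms survive, so T(0) = 228/(-288) = -19/24.

Therefore the answer is -19/24.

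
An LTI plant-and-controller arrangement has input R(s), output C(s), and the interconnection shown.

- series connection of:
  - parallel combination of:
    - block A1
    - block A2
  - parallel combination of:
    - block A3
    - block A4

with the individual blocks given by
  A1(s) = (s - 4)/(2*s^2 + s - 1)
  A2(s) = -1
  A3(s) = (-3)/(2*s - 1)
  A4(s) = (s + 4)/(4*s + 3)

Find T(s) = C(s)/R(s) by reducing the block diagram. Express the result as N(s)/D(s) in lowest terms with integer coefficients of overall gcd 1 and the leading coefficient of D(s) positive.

(1) reduce the parallel group A1, A2; result (-2*s^2 - 3)/(2*s^2 + s - 1)
(2) parallel reduction of A3, A4; result (2*s^2 - 5*s - 13)/(8*s^2 + 2*s - 3)
(3) cascade (A1+A2), (A3+A4), which is the overall transfer function T(s) = C(s)/R(s) in lowest terms

Therefore the answer is (-4*s^4 + 10*s^3 + 20*s^2 + 15*s + 39)/(16*s^4 + 12*s^3 - 12*s^2 - 5*s + 3).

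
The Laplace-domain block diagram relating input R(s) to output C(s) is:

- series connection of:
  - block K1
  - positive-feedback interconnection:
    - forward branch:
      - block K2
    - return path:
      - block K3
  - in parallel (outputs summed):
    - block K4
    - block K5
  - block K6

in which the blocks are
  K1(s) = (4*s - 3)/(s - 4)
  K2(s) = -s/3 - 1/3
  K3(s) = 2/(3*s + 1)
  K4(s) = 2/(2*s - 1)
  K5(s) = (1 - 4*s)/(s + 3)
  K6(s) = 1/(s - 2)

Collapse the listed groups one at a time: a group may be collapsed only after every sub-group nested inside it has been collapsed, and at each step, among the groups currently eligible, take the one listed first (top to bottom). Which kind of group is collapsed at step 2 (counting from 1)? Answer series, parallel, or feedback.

Answer: parallel

Working:
Step 1 - apply the feedback formula to K2, K3
Step 2 - add K4, K5 (parallel)
Step 3 - multiply K1, [K2/(1-K2*K3)], (K4+K5), K6 (series)
So the answer for step 2 is parallel.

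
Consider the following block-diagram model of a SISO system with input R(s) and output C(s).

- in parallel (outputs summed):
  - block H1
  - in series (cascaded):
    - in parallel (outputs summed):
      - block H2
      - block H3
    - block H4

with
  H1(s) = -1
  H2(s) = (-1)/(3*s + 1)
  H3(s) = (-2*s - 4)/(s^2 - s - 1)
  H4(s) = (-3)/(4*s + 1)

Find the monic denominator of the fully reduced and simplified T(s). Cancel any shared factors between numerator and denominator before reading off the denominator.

First reduce the diagram to T(s).

Step 1. reduce the parallel group H2, H3 gives (-7*s^2 - 13*s - 3)/(3*s^3 - 2*s^2 - 4*s - 1)
Step 2. reduce the series chain (H2+H3), H4 gives (21*s^2 + 39*s + 9)/(12*s^4 - 5*s^3 - 18*s^2 - 8*s - 1)
Step 3. parallel reduction of H1, ((H2+H3)*H4) gives (-12*s^4 + 5*s^3 + 39*s^2 + 47*s + 10)/(12*s^4 - 5*s^3 - 18*s^2 - 8*s - 1)
T(s) is the step-3 result (common factors already cancelled). Leading coefficient of the denominator: 12. Divide through by 12 for the monic polynomial.

Answer: s^4 - 5*s^3/12 - 3*s^2/2 - 2*s/3 - 1/12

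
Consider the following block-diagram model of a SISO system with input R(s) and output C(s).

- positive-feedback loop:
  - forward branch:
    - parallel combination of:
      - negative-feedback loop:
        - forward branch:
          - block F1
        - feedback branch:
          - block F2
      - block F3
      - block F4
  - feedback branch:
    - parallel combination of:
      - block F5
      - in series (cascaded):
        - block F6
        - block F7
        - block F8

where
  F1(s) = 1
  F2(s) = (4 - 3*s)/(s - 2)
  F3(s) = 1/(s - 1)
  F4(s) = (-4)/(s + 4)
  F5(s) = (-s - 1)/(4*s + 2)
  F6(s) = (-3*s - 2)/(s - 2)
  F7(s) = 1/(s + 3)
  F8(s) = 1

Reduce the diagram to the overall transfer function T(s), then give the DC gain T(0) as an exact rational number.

Answer: -6

Working:
[1] apply the feedback formula to F1, F2 -> (2 - s)/(2*s - 2)
[2] reduce the parallel group [F1/(1+F1*F2)], F3, F4 -> (-s^2 - 8*s + 24)/(2*s^2 + 6*s - 8)
[3] cascade F6, F7, F8 -> (-3*s - 2)/(s^2 + s - 6)
[4] reduce the parallel group F5, (F6*F7*F8) -> (-s^3 - 14*s^2 - 9*s + 2)/(4*s^3 + 6*s^2 - 22*s - 12)
[5] apply the feedback formula to ([F1/(1+F1*F2)]+F3+F4), (F5+(F6*F7*F8)) -> (-4*s^5 - 38*s^4 + 70*s^3 + 332*s^2 - 432*s - 288)/(7*s^5 + 14*s^4 - 137*s^3 + 62*s^2 + 336*s + 48)
That last expression is T(s); at s = 0 only the constant terms survive, so T(0) = -288/48 = -6.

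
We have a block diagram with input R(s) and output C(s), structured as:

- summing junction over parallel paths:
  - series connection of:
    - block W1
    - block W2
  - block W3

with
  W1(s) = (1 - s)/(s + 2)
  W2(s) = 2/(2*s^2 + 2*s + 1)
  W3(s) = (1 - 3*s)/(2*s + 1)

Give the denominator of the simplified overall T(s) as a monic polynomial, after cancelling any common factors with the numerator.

The answer is s^4 + 7*s^3/2 + 4*s^2 + 9*s/4 + 1/2.

Reasoning:
1. multiply W1, W2 (series); result (2 - 2*s)/(2*s^3 + 6*s^2 + 5*s + 2)
2. sum the parallel branches (W1*W2), W3; result (-6*s^4 - 16*s^3 - 13*s^2 + s + 4)/(4*s^4 + 14*s^3 + 16*s^2 + 9*s + 2)
T(s) is the step-2 result (common factors already cancelled). Leading coefficient of the denominator: 4. Divide through by 4 for the monic polynomial.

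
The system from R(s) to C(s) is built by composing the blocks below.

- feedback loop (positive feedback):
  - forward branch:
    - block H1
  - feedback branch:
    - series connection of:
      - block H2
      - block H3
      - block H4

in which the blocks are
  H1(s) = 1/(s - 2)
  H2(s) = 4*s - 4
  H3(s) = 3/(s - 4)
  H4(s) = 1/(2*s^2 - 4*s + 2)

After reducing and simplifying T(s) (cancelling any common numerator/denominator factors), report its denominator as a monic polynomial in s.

Step 1. series reduction of H2, H3, H4; result 6/(s^2 - 5*s + 4)
Step 2. close the feedback loop around H1, (H2*H3*H4); result (s^2 - 5*s + 4)/(s^3 - 7*s^2 + 14*s - 14)
No further cancellation is possible in the step-2 result, so that is T(s). Its denominator is already monic.

Therefore the answer is s^3 - 7*s^2 + 14*s - 14.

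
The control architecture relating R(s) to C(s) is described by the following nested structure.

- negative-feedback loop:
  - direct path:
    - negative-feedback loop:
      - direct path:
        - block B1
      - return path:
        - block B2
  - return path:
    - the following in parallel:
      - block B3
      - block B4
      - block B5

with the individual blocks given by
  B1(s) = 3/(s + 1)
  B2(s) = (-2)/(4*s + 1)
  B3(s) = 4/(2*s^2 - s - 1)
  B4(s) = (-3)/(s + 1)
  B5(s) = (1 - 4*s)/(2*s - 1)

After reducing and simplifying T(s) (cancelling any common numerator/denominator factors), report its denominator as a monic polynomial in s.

Reducing step by step:

Step 1. feedback reduction of B1, B2 -> (12*s + 3)/(4*s^2 + 5*s - 5)
Step 2. add B3, B4, B5 (parallel) -> (-8*s^4 - 14*s^3 + 29*s^2 + 9*s - 8)/(4*s^4 - 5*s^2 + 1)
Step 3. reduce the feedback loop with forward [B1/(1+B1*B2)] and return (B3+B4+B5) -> (48*s^5 + 12*s^4 - 60*s^3 - 15*s^2 + 12*s + 3)/(16*s^6 - 76*s^5 - 232*s^4 + 281*s^3 + 224*s^2 - 64*s - 29)
No further cancellation is possible in the step-3 result, so that is T(s). Its denominator becomes monic after dividing by the leading coefficient 16.

Answer: s^6 - 19*s^5/4 - 29*s^4/2 + 281*s^3/16 + 14*s^2 - 4*s - 29/16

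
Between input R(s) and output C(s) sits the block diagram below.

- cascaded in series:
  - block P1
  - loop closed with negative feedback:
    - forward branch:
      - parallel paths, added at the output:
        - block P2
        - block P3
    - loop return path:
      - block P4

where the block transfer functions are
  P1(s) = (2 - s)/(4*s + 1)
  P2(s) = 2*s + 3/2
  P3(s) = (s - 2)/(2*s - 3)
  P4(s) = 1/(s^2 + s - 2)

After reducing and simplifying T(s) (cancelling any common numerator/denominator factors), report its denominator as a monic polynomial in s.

[1] add P2, P3 (parallel) gives (8*s^2 - 4*s - 13)/(4*s - 6)
[2] feedback reduction of (P2+P3), P4 gives (8*s^4 + 4*s^3 - 33*s^2 - 5*s + 26)/(4*s^3 + 6*s^2 - 18*s - 1)
[3] reduce the series chain P1, [(P2+P3)/(1+(P2+P3)*P4)] gives (-8*s^5 + 12*s^4 + 41*s^3 - 61*s^2 - 36*s + 52)/(16*s^4 + 28*s^3 - 66*s^2 - 22*s - 1)
The result of step 3 is T(s) in lowest terms. Its denominator has leading coefficient 16; dividing the denominator through by 16 makes it monic.

Answer: s^4 + 7*s^3/4 - 33*s^2/8 - 11*s/8 - 1/16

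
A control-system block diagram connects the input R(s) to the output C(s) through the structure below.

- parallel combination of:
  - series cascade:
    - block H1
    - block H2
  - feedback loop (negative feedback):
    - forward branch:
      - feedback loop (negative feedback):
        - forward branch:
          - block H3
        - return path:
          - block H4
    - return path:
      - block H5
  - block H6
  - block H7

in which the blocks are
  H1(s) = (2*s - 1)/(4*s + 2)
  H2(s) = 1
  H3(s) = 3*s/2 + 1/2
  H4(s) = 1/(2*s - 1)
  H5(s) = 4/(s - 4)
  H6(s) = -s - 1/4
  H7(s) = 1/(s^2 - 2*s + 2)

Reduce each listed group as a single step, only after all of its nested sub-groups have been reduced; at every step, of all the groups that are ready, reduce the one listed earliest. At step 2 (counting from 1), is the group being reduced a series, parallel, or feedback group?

1. cascade H1, H2
2. apply the feedback formula to H3, H4
3. reduce the feedback loop with forward [H3/(1+H3*H4)] and return H5
4. combine (H1*H2), [[H3/(1+H3*H4)]/(1+[H3/(1+H3*H4)]*H5)], H6, H7 in parallel
Step 2: feedback.

Answer: feedback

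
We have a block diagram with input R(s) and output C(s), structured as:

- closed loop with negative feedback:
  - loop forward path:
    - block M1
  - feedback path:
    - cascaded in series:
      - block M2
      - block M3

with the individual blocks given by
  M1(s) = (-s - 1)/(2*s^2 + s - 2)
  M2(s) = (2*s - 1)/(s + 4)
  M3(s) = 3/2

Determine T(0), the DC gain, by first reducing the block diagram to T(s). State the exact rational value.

The answer is 8/13.

Reasoning:
(1) combine M2, M3 in series = (6*s - 3)/(2*s + 8)
(2) feedback reduction of M1, (M2*M3) = (-2*s^2 - 10*s - 8)/(4*s^3 + 12*s^2 + s - 13)
Step 2 gives the overall T(s). Then T(0) = -8/(-13) = 8/13.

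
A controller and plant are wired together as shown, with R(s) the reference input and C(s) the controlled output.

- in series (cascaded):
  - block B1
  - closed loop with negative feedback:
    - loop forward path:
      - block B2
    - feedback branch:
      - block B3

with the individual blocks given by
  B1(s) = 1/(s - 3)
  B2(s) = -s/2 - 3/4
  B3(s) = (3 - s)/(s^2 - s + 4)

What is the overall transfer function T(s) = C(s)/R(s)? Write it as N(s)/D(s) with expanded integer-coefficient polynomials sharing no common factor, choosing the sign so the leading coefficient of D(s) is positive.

Step 1: close the feedback loop around B2, B3 = (-2*s^3 - s^2 - 5*s - 12)/(6*s^2 - 7*s + 7)
Step 2: reduce the series chain B1, [B2/(1+B2*B3)], which is the overall transfer function T(s) = C(s)/R(s) in lowest terms

Therefore the answer is (-2*s^3 - s^2 - 5*s - 12)/(6*s^3 - 25*s^2 + 28*s - 21).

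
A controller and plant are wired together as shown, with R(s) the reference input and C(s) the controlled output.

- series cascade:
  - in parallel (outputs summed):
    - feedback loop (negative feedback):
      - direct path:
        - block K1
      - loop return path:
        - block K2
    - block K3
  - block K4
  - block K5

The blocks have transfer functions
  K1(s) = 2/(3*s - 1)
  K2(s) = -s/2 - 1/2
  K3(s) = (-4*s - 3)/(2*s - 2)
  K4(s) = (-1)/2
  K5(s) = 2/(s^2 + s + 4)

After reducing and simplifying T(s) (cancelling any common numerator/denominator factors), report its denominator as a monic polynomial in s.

Reducing step by step:

Step 1: close the feedback loop around K1, K2; result 1/(s - 1)
Step 2: combine [K1/(1+K1*K2)], K3 in parallel; result (-4*s - 1)/(2*s - 2)
Step 3: multiply ([K1/(1+K1*K2)]+K3), K4, K5 (series); result (4*s + 1)/(2*s^3 + 6*s - 8)
T(s) is the step-3 result (common factors already cancelled). Leading coefficient of the denominator: 2. Divide through by 2 for the monic polynomial.

Answer: s^3 + 3*s - 4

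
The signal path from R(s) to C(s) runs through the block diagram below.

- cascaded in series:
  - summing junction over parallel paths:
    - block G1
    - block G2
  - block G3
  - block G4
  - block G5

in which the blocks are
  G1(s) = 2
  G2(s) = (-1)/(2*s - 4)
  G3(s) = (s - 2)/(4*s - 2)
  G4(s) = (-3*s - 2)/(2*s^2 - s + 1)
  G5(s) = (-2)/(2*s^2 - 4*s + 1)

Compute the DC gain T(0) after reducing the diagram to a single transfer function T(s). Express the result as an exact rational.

Step 1. parallel reduction of G1, G2: (4*s - 9)/(2*s - 4)
Step 2. cascade (G1+G2), G3, G4, G5: (12*s^2 - 19*s - 18)/(16*s^5 - 48*s^4 + 52*s^3 - 36*s^2 + 14*s - 2)
The step-2 result is T(s). Setting s = 0: T(0) = -18/(-2) = 9.

Therefore the answer is 9.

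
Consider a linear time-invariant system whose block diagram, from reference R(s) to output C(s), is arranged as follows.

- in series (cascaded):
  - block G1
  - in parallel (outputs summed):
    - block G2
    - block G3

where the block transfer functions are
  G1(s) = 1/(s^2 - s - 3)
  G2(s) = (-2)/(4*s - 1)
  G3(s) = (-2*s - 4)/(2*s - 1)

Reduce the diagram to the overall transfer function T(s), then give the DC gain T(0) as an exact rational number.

Answer: -2

Working:
(1) add G2, G3 (parallel) -> (-8*s^2 - 18*s + 6)/(8*s^2 - 6*s + 1)
(2) multiply G1, (G2+G3) (series) -> (-8*s^2 - 18*s + 6)/(8*s^4 - 14*s^3 - 17*s^2 + 17*s - 3)
That last expression is T(s); at s = 0 only the constant terms survive, so T(0) = 6/(-3) = -2.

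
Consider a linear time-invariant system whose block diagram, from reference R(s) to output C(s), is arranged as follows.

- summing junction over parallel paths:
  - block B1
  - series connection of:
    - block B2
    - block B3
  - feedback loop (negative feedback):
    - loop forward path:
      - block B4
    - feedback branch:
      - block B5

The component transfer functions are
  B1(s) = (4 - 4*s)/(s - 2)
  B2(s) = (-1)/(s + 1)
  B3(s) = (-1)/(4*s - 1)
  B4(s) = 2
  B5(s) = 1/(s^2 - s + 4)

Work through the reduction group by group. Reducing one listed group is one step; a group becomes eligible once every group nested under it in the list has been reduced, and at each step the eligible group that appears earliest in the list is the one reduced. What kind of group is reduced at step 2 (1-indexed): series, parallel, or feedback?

Answer: feedback

Working:
(1) multiply B2, B3 (series)
(2) apply the feedback formula to B4, B5
(3) reduce the parallel group B1, (B2*B3), [B4/(1+B4*B5)]
So the answer for step 2 is feedback.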